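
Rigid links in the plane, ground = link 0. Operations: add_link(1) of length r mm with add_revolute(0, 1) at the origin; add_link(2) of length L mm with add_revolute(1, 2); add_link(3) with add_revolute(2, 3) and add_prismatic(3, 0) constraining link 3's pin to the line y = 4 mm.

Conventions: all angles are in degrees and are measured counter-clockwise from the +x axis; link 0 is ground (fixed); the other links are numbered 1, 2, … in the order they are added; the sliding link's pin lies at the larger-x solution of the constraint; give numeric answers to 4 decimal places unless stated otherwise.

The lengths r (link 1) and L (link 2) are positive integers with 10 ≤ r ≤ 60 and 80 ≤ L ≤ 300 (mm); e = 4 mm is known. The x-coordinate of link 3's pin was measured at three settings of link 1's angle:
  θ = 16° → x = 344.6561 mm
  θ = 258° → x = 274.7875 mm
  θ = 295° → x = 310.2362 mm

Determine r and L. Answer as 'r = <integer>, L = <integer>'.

constraint per measurement: (x − r cos θ)² + (r sin θ − e)² = L²
subtracting the θ₁ and θ₂ equations cancels the r² and L² terms:
r = (x₁² − x₂²) / (2[(x₁cos θ₁ + e sin θ₁) − (x₂cos θ₂ + e sin θ₂)]) = 55.0000 → r = 55
L² = (x₁ − r cos θ₁)² + (r sin θ₁ − e)² = 85264.0290 → L = 292.0000 → L = 292
check at θ₃=295°: x = 310.2362 (printed 310.2362) ✓

r = 55, L = 292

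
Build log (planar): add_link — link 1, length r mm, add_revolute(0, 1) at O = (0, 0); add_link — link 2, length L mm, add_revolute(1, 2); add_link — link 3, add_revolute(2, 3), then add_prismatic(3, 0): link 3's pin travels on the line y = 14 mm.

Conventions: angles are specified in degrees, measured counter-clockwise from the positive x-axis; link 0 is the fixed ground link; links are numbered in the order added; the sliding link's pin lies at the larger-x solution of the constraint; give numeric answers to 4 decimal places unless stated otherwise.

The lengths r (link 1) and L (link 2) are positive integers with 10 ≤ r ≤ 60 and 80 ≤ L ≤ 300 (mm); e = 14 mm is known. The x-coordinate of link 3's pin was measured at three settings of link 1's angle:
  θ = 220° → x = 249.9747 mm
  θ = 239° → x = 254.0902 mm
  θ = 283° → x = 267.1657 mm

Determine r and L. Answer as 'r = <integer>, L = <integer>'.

constraint per measurement: (x − r cos θ)² + (r sin θ − e)² = L²
subtracting the θ₁ and θ₂ equations cancels the r² and L² terms:
r = (x₁² − x₂²) / (2[(x₁cos θ₁ + e sin θ₁) − (x₂cos θ₂ + e sin θ₂)]) = 18.0000 → r = 18
L² = (x₁ − r cos θ₁)² + (r sin θ₁ − e)² = 70225.0179 → L = 265.0000 → L = 265
check at θ₃=283°: x = 267.1657 (printed 267.1657) ✓

r = 18, L = 265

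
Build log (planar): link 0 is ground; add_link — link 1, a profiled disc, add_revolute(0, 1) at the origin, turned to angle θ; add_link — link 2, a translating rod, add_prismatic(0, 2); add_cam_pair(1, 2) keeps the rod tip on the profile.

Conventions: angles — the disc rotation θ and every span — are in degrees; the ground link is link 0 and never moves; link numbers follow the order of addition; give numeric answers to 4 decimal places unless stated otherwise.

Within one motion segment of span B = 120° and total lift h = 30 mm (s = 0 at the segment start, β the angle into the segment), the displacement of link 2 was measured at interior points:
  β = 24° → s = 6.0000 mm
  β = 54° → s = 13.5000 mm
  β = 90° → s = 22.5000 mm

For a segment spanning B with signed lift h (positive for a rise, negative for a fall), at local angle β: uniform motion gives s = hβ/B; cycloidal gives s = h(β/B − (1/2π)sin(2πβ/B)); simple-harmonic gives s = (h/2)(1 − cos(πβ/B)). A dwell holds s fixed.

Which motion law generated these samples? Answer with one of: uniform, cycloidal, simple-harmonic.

candidates at β/B = r: uniform s = h·r (linear in β); cycloidal s = h·(r − sin(2πr)/(2π)); simple-harmonic s = (h/2)(1 − cos(πr))
β=24°: printed 6.0000 | uniform 6.0000, cycloidal 1.4590, simple-harmonic 2.8647
β=54°: printed 13.5000 | uniform 13.5000, cycloidal 12.0246, simple-harmonic 12.6535
β=90°: printed 22.5000 | uniform 22.5000, cycloidal 27.2746, simple-harmonic 25.6066
only one law matches every sample → uniform

uniform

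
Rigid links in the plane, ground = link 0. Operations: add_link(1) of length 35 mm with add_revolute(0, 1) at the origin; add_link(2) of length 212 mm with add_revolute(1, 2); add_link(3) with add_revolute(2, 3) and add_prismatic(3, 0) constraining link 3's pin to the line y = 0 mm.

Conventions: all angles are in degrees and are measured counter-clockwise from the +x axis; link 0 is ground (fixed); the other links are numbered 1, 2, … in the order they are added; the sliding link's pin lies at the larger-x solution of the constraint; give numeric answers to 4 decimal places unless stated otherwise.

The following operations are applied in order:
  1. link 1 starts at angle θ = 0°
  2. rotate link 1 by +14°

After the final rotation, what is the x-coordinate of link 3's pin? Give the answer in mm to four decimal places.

geometry: r = 35 mm, L = 212 mm, e = 0 mm; θ starts at 0°
rotate link 1 by +14°: θ ← 0° +14° = 14°
crank pin P = (r cos θ, r sin θ) = (33.960350, 8.467266)
h = r sin θ − e = 8.467266 − 0 = 8.467266
x = r cos θ + √(L² − h²) = 33.960350 + 211.830841 = 245.791192

245.7912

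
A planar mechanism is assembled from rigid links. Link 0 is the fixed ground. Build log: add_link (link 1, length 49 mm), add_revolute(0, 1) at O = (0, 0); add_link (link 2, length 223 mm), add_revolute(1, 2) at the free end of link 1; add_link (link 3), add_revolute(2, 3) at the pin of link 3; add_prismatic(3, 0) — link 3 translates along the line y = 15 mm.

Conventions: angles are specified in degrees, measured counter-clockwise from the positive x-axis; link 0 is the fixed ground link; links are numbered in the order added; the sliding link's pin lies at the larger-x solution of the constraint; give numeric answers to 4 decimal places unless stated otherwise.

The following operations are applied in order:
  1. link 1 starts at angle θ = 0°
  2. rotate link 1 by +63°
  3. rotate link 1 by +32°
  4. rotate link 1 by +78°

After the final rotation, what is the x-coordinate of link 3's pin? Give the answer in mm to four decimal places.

geometry: r = 49 mm, L = 223 mm, e = 15 mm; θ starts at 0°
rotate link 1 by +63°: θ ← 0° +63° = 63°
rotate link 1 by +32°: θ ← 63° +32° = 95°
rotate link 1 by +78°: θ ← 95° +78° = 173°
crank pin P = (r cos θ, r sin θ) = (-48.634761, 5.971598)
h = r sin θ − e = 5.971598 − 15 = -9.028402
x = r cos θ + √(L² − h²) = -48.634761 + 222.817163 = 174.182401

174.1824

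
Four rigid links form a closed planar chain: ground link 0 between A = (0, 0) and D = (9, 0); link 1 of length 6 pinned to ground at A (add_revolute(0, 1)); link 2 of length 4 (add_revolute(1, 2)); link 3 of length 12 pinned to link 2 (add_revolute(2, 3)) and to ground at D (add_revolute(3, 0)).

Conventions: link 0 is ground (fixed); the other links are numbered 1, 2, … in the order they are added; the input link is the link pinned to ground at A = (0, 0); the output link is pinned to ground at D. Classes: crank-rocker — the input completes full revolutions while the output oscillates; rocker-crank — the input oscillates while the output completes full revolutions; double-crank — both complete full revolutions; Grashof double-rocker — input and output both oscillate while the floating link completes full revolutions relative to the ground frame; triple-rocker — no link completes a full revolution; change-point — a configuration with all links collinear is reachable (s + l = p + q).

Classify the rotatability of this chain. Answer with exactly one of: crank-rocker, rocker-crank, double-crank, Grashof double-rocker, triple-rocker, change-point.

lengths: ground=9, input=6, coupler=4, output=12
sorted: s=4 (shortest), l=12 (longest), p+q=15
s + l = 16 vs p + q = 15
s + l > p + q → non-Grashof → no link fully rotates → triple-rocker

triple-rocker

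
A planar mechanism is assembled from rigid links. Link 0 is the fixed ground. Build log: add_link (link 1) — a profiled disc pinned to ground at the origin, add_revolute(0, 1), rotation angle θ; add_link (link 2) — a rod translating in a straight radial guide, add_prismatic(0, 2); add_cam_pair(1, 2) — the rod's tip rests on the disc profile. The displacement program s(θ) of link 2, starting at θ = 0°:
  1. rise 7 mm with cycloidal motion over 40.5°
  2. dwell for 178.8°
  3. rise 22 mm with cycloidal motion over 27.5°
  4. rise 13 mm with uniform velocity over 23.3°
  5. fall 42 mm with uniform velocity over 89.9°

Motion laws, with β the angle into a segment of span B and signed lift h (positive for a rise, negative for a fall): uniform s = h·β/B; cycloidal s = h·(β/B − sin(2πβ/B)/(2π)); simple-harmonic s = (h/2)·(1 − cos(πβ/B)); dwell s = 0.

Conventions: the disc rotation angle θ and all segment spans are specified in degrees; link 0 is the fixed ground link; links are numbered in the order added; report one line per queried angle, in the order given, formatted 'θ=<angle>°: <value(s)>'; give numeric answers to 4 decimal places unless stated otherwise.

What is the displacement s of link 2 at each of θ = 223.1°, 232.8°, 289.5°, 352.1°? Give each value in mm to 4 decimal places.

seg 1 [0°–40.5°] cycloidal, h=7: full span → s += 7 → s = 7.0000
seg 2 [40.5°–219.3°] dwell: s stays 7.0000
seg 3 [219.3°–246.8°] cycloidal, h=22: θ=223.1° here. β=3.8, B=27.5. 22·(0.1382 − sin(2π·0.1382)/(2π)) = 0.3678 → s = 7.3678
seg 3 [219.3°–246.8°] cycloidal, h=22: θ=232.8° here. β=13.5, B=27.5. 22·(0.4909 − sin(2π·0.4909)/(2π)) = 10.6001 → s = 17.6001
seg 3 [219.3°–246.8°] cycloidal, h=22: full span → s += 22 → s = 29.0000
seg 4 [246.8°–270.1°] uniform, h=13: full span → s += 13 → s = 42.0000
seg 5 [270.1°–360°] uniform, h=-42: θ=289.5° here. β=19.4, B=89.9. -42·19.4/89.9 = -9.0634 → s = 32.9366
seg 5 [270.1°–360°] uniform, h=-42: θ=352.1° here. β=82, B=89.9. -42·82/89.9 = -38.3092 → s = 3.6908

θ=223.1°: 7.3678
θ=232.8°: 17.6001
θ=289.5°: 32.9366
θ=352.1°: 3.6908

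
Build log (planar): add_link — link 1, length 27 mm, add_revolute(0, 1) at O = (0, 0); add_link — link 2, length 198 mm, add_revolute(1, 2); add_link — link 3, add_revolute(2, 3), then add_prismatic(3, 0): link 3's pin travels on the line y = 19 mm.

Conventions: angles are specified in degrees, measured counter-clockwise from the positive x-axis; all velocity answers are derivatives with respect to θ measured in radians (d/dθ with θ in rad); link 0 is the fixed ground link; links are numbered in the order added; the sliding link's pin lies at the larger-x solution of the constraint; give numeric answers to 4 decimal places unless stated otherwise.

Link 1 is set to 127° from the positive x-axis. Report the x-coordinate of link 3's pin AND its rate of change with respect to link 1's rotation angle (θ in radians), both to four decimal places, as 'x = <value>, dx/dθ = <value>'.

geometry: r = 27 mm, L = 198 mm, e = 19 mm
crank pin P = (r cos θ, r sin θ) = (-16.249006, 21.563159)
h = r sin θ − e = 21.563159 − 19 = 2.563159
x = r cos θ + √(L² − h²) = -16.249006 + 197.983409 = 181.734403
dx/dθ = −r sin θ − h·r cos θ/√(L² − h²) (θ in radians; h = 2.563159) = -21.352794

x = 181.7344, dx/dθ = -21.3528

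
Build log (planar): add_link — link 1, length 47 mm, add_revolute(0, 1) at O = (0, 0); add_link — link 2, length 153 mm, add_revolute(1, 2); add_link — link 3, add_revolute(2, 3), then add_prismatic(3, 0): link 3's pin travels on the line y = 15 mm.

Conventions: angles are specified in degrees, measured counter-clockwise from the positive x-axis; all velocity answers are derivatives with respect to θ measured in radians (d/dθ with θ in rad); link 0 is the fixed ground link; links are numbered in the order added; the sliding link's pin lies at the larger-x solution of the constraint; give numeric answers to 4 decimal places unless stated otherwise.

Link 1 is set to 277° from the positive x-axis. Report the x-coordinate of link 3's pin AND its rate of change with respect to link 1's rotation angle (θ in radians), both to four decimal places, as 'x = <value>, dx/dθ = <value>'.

geometry: r = 47 mm, L = 153 mm, e = 15 mm
crank pin P = (r cos θ, r sin θ) = (5.727859, -46.649669)
h = r sin θ − e = -46.649669 − 15 = -61.649669
x = r cos θ + √(L² − h²) = 5.727859 + 140.029705 = 145.757564
dx/dθ = −r sin θ − h·r cos θ/√(L² − h²) (θ in radians; h = -61.649669) = 49.171424

x = 145.7576, dx/dθ = 49.1714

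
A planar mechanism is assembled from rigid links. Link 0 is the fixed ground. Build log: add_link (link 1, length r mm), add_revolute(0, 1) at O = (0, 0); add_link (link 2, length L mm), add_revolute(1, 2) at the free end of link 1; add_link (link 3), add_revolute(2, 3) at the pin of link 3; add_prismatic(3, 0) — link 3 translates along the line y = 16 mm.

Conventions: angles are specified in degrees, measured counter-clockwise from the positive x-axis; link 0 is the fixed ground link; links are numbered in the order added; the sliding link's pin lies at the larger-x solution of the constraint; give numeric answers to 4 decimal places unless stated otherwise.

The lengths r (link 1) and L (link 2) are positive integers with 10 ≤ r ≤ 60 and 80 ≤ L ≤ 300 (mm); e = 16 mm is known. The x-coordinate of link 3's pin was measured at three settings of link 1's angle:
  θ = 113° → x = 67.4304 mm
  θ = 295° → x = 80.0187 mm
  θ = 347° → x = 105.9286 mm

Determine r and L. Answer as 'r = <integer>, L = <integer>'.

constraint per measurement: (x − r cos θ)² + (r sin θ − e)² = L²
subtracting the θ₁ and θ₂ equations cancels the r² and L² terms:
r = (x₁² − x₂²) / (2[(x₁cos θ₁ + e sin θ₁) − (x₂cos θ₂ + e sin θ₂)]) = 30.0000 → r = 30
L² = (x₁ − r cos θ₁)² + (r sin θ₁ − e)² = 6400.0036 → L = 80.0000 → L = 80
check at θ₃=347°: x = 105.9286 (printed 105.9286) ✓

r = 30, L = 80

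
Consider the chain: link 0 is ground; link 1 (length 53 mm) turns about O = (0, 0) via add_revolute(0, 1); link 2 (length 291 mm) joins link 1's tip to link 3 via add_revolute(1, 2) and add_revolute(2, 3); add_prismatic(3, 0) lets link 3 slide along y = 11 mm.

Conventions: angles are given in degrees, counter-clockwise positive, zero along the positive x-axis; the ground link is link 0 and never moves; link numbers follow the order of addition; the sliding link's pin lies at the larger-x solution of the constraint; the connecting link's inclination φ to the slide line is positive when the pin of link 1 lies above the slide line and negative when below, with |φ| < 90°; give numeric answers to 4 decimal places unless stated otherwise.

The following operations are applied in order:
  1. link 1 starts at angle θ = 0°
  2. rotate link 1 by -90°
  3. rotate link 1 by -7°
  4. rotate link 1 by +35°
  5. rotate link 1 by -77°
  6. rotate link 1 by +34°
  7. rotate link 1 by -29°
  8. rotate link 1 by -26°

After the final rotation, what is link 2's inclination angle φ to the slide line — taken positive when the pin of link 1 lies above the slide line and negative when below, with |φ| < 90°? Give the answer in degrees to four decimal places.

geometry: r = 53 mm, L = 291 mm, e = 11 mm; θ starts at 0°
rotate link 1 by -90°: θ ← 0° -90° = -90°
rotate link 1 by -7°: θ ← -90° -7° = -97°
rotate link 1 by +35°: θ ← -97° +35° = -62°
rotate link 1 by -77°: θ ← -62° -77° = -139°
rotate link 1 by +34°: θ ← -139° +34° = -105°
rotate link 1 by -29°: θ ← -105° -29° = -134°
rotate link 1 by -26°: θ ← -134° -26° = -160°
h = r sin θ − e = -18.127068 − 11 = -29.127068
sin φ = h / L = -29.127068 / 291 = -0.10009302
φ = arcsin(-0.10009302) = -5.744527°

-5.7445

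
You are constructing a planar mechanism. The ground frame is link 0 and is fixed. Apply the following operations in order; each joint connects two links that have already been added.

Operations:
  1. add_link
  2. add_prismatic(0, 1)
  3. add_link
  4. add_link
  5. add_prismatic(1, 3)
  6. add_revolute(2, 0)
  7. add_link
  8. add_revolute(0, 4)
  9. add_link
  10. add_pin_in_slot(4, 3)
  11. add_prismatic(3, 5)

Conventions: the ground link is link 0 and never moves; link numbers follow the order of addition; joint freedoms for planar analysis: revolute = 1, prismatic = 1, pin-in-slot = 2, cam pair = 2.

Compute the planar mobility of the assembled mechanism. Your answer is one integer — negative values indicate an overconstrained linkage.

link 0 = ground. State L|J1|J2 = 1|0|0
+link1  2|0|0
P(0,1) f=1→J1  2|1|0
+link2  3|1|0
+link3  4|1|0
P(1,3) f=1→J1  4|2|0
R(2,0) f=1→J1  4|3|0
+link4  5|3|0
R(0,4) f=1→J1  5|4|0
+link5  6|4|0
PS(4,3) f=2→J2  6|4|1
P(3,5) f=1→J1  6|5|1
M = 3(6−1)−2·5−1 = 15−10−1 = 4

M = 4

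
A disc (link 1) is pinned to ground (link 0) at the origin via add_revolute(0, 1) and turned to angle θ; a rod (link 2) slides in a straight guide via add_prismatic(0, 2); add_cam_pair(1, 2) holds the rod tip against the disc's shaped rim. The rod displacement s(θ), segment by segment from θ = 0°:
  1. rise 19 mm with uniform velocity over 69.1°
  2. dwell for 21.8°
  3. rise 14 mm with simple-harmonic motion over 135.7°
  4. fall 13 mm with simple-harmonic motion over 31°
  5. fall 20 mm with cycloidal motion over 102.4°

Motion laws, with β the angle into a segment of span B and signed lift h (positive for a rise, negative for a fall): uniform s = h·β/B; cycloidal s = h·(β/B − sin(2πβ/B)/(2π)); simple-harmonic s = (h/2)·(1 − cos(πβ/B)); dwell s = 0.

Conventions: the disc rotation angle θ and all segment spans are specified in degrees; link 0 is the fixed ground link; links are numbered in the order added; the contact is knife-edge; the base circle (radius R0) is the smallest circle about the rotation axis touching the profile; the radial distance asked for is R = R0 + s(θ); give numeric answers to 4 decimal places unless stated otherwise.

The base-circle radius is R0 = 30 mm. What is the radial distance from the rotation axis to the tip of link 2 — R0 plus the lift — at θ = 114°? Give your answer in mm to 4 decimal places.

segment 1 (0° to 69.1°, uniform, h = 19) is passed completely: s = 0.0000 + (19) = 19.0000
segment 2 (69.1° to 90.9°, dwell): s unchanged at 19.0000
θ = 114° falls in segment 3 (90.9° to 226.6°, simple-harmonic, h = 14): β = 114 − 90.9 = 23.1°, B = 135.7°; Δs = 14/2·(1 − cos(π·0.1702)) = 0.9774; s = 19.0000 + 0.9774 = 19.9774
R = R0 + s = 30 + 19.9774 = 49.9774

49.9774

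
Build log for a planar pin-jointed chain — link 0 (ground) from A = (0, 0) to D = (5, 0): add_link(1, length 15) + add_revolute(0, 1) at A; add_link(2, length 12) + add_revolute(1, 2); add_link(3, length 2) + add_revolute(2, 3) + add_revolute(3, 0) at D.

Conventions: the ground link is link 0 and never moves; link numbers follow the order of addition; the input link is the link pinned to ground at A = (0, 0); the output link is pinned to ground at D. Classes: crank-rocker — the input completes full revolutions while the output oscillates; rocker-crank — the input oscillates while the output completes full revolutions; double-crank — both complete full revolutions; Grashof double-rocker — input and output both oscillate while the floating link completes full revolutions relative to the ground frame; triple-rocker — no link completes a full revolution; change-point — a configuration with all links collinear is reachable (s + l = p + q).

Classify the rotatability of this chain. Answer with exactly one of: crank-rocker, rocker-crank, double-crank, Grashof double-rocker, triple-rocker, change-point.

lengths: ground=5, input=15, coupler=12, output=2
sorted: s=2 (shortest), l=15 (longest), p+q=17
s + l = 17 vs p + q = 17
s + l = p + q → change-point (collinear configuration reachable)

change-point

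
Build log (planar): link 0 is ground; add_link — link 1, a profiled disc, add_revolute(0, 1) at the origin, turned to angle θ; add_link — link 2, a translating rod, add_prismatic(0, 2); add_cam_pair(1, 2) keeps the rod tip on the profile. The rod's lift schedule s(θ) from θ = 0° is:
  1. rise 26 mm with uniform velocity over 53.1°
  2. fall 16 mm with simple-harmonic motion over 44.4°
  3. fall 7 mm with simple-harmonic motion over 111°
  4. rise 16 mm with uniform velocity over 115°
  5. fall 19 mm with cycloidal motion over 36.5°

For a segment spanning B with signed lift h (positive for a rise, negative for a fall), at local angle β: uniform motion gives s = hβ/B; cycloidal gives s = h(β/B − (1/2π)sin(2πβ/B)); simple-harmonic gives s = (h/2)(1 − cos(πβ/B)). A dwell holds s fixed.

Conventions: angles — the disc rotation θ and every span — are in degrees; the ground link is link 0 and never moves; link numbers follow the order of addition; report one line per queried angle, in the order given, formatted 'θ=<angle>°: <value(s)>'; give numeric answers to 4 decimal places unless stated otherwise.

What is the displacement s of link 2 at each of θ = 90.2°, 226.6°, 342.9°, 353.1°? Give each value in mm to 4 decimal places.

seg 1 [0°–53.1°] uniform, h=26: full span → s += 26 → s = 26.0000
seg 2 [53.1°–97.5°] simple-harmonic, h=-16: θ=90.2° here. β=37.1, B=44.4. -16/2·(1 − cos(π·0.8356)) = -14.9563 → s = 11.0437
seg 2 [53.1°–97.5°] simple-harmonic, h=-16: full span → s += -16 → s = 10.0000
seg 3 [97.5°–208.5°] simple-harmonic, h=-7: full span → s += -7 → s = 3.0000
seg 4 [208.5°–323.5°] uniform, h=16: θ=226.6° here. β=18.1, B=115. 16·18.1/115 = 2.5183 → s = 5.5183
seg 4 [208.5°–323.5°] uniform, h=16: full span → s += 16 → s = 19.0000
seg 5 [323.5°–360°] cycloidal, h=-19: θ=342.9° here. β=19.4, B=36.5. -19·(0.5315 − sin(2π·0.5315)/(2π)) = -10.6934 → s = 8.3066
seg 5 [323.5°–360°] cycloidal, h=-19: θ=353.1° here. β=29.6, B=36.5. -19·(0.8110 − sin(2π·0.8110)/(2π)) = -18.2131 → s = 0.7869

θ=90.2°: 11.0437
θ=226.6°: 5.5183
θ=342.9°: 8.3066
θ=353.1°: 0.7869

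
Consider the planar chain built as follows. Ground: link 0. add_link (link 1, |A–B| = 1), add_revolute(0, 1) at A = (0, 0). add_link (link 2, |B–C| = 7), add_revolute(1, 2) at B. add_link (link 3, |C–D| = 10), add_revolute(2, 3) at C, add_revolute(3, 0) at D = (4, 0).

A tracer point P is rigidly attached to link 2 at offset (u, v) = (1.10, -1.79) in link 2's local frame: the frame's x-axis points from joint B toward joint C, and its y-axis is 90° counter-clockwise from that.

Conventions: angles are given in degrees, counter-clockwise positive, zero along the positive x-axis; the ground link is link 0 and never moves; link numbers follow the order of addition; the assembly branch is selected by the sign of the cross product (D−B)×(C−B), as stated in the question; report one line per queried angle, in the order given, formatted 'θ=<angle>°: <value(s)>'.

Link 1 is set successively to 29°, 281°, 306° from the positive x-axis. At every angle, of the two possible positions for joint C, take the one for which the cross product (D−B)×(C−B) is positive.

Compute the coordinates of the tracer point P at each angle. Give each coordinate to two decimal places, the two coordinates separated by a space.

A=(0,0), D=(4.00,0)
θ=29°: B = A + 1.00·(cos29°, sin29°) = (0.8746, 0.4848)
θ=29°: |BD| = 3.1628
θ=29°: circle(B,7.00) ∩ circle(D,10.00): a=-6.4812, h=2.6446
θ=29°:   candidates: C₊=(-5.1246,4.0917) cross=8.364; C₋=(-5.9354,-1.1351) cross=-8.364
θ=29°:   branch + wants cross > 0 → take C=(-5.1246,4.0917) (cross=8.364)
θ=29°: ex = (C−B)/|BC| = (-0.8570,0.5153); ey = (-0.5153,-0.8570)
θ=29°: P = B + 1.10·ex + -1.79·ey = (0.8542,2.5857)
θ=281°: B = A + 1.00·(cos281°, sin281°) = (0.1908, -0.9816)
θ=281°: |BD| = 3.9336
θ=281°: circle(B,7.00) ∩ circle(D,10.00): a=-4.5157, h=5.3487
θ=281°:   candidates: C₊=(-5.5168,3.0709) cross=21.040; C₋=(-2.8473,-7.2880) cross=-21.040
θ=281°:   branch + wants cross > 0 → take C=(-5.5168,3.0709) (cross=21.040)
θ=281°: ex = (C−B)/|BC| = (-0.8154,0.5789); ey = (-0.5789,-0.8154)
θ=281°: P = B + 1.10·ex + -1.79·ey = (0.3302,1.1147)
θ=306°: B = A + 1.00·(cos306°, sin306°) = (0.5878, -0.8090)
θ=306°: |BD| = 3.5068
θ=306°: circle(B,7.00) ∩ circle(D,10.00): a=-5.5182, h=4.3070
θ=306°:   candidates: C₊=(-5.7751,2.1087) cross=15.104; C₋=(-3.7879,-6.2728) cross=-15.104
θ=306°:   branch + wants cross > 0 → take C=(-5.7751,2.1087) (cross=15.104)
θ=306°: ex = (C−B)/|BC| = (-0.9090,0.4168); ey = (-0.4168,-0.9090)
θ=306°: P = B + 1.10·ex + -1.79·ey = (0.3340,1.2766)

θ=29°: 0.85 2.59
θ=281°: 0.33 1.11
θ=306°: 0.33 1.28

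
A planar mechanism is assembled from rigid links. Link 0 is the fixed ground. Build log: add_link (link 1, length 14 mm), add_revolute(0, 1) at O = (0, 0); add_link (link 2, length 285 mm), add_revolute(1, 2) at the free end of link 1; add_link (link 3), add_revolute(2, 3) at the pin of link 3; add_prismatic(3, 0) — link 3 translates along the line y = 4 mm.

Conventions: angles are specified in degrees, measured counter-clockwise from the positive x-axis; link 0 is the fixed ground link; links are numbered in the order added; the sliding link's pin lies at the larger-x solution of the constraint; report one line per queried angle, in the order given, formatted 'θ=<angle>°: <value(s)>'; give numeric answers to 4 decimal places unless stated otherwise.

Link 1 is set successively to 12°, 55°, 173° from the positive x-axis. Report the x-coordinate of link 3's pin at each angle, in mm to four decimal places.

geometry: r = 14 mm, L = 285 mm, e = 4 mm
θ=12°: crank pin P = (r cos θ, r sin θ) = (13.694066, 2.910764)
θ=12°: h = r sin θ − e = 2.910764 − 4 = -1.089236
θ=12°: x = r cos θ + √(L² − h²) = 13.694066 + 284.997919 = 298.691985
θ=55°: crank pin P = (r cos θ, r sin θ) = (8.030070, 11.468129)
θ=55°: h = r sin θ − e = 11.468129 − 4 = 7.468129
θ=55°: x = r cos θ + √(L² − h²) = 8.030070 + 284.902136 = 292.932206
θ=173°: crank pin P = (r cos θ, r sin θ) = (-13.895646, 1.706171)
θ=173°: h = r sin θ − e = 1.706171 − 4 = -2.293829
θ=173°: x = r cos θ + √(L² − h²) = -13.895646 + 284.990769 = 271.095123

θ=12°: 298.6920
θ=55°: 292.9322
θ=173°: 271.0951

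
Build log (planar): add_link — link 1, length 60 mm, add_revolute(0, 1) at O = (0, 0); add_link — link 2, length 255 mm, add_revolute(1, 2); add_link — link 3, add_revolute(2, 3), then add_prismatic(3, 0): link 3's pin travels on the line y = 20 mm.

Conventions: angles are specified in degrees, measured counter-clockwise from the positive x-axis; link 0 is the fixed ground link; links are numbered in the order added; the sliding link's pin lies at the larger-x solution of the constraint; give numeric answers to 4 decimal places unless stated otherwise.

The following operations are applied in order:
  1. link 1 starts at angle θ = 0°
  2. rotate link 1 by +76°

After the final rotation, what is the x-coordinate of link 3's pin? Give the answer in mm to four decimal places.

geometry: r = 60 mm, L = 255 mm, e = 20 mm; θ starts at 0°
rotate link 1 by +76°: θ ← 0° +76° = 76°
crank pin P = (r cos θ, r sin θ) = (14.515314, 58.217744)
h = r sin θ − e = 58.217744 − 20 = 38.217744
x = r cos θ + √(L² − h²) = 14.515314 + 252.119821 = 266.635135

266.6351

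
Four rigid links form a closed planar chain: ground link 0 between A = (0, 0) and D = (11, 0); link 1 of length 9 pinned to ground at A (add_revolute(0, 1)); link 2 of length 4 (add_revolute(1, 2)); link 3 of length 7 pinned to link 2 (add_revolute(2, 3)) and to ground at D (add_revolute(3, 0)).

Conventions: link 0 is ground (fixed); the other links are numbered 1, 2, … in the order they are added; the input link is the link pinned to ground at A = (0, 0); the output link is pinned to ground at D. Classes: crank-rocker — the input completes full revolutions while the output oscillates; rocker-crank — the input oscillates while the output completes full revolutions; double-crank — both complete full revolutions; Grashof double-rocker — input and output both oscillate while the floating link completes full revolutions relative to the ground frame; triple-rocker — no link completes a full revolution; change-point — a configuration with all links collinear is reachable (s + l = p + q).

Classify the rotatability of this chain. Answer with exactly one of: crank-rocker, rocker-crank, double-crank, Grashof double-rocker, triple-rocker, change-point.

lengths: ground=11, input=9, coupler=4, output=7
sorted: s=4 (shortest), l=11 (longest), p+q=16
s + l = 15 vs p + q = 16
s + l < p + q (Grashof) with shortest = coupler link → Grashof double-rocker

Grashof double-rocker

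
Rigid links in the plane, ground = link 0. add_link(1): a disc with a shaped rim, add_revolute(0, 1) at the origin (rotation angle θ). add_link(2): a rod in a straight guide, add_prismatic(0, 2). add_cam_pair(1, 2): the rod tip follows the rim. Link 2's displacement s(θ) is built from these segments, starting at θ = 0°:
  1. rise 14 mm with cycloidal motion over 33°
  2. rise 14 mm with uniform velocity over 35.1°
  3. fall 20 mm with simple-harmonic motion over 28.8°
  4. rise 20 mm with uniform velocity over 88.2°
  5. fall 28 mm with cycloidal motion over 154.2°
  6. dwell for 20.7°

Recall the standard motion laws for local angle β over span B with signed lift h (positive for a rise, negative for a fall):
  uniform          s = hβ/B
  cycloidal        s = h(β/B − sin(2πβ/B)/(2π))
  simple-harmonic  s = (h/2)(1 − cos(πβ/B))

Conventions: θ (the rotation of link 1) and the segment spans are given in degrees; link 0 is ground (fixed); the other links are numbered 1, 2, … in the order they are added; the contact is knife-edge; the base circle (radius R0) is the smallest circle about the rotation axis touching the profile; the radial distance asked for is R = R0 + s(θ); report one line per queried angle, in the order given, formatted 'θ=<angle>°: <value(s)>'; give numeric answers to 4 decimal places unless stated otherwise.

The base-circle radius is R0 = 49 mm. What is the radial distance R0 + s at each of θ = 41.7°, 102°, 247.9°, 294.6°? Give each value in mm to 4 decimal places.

segment 1 (0° to 33°, cycloidal, h = 14) is passed completely: s = 0.0000 + (14) = 14.0000
θ = 41.7° falls in segment 2 (33° to 68.1°, uniform, h = 14): β = 41.7 − 33 = 8.7°, B = 35.1°; Δs = 14·8.7/35.1 = 3.4701; s = 14.0000 + 3.4701 = 17.4701
segment 2 (33° to 68.1°, uniform, h = 14) is passed completely: s = 14.0000 + (14) = 28.0000
segment 3 (68.1° to 96.9°, simple-harmonic, h = -20) is passed completely: s = 28.0000 + (-20) = 8.0000
θ = 102° falls in segment 4 (96.9° to 185.1°, uniform, h = 20): β = 102 − 96.9 = 5.1°, B = 88.2°; Δs = 20·5.1/88.2 = 1.1565; s = 8.0000 + 1.1565 = 9.1565
segment 4 (96.9° to 185.1°, uniform, h = 20) is passed completely: s = 8.0000 + (20) = 28.0000
θ = 247.9° falls in segment 5 (185.1° to 339.3°, cycloidal, h = -28): β = 247.9 − 185.1 = 62.8°, B = 154.2°; Δs = -28·(0.4073 − sin(2π·0.4073)/(2π)) = -8.9512; s = 28.0000 − 8.9512 = 19.0488
θ = 294.6° falls in segment 5 (185.1° to 339.3°, cycloidal, h = -28): β = 294.6 − 185.1 = 109.5°, B = 154.2°; Δs = -28·(0.7101 − sin(2π·0.7101)/(2π)) = -24.2004; s = 28.0000 − 24.2004 = 3.7996
θ=41.7°: R = R0 + s = 49 + 17.4701 = 66.4701
θ=102°: R = R0 + s = 49 + 9.1565 = 58.1565
θ=247.9°: R = R0 + s = 49 + 19.0488 = 68.0488
θ=294.6°: R = R0 + s = 49 + 3.7996 = 52.7996

θ=41.7°: 66.4701
θ=102°: 58.1565
θ=247.9°: 68.0488
θ=294.6°: 52.7996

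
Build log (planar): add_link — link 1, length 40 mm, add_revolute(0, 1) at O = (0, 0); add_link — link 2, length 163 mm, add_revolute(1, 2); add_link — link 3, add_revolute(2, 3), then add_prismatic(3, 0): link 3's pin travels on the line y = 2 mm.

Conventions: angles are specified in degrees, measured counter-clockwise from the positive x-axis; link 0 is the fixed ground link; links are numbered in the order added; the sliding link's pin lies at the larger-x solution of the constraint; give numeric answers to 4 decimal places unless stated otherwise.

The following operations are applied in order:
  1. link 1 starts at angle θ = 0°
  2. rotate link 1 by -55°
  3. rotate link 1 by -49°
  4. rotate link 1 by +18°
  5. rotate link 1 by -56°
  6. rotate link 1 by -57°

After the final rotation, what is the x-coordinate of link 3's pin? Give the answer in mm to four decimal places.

geometry: r = 40 mm, L = 163 mm, e = 2 mm; θ starts at 0°
rotate link 1 by -55°: θ ← 0° -55° = -55°
rotate link 1 by -49°: θ ← -55° -49° = -104°
rotate link 1 by +18°: θ ← -104° +18° = -86°
rotate link 1 by -56°: θ ← -86° -56° = -142°
rotate link 1 by -57°: θ ← -142° -57° = -199°
crank pin P = (r cos θ, r sin θ) = (-37.820743, 13.022726)
h = r sin θ − e = 13.022726 − 2 = 11.022726
x = r cos θ + √(L² − h²) = -37.820743 + 162.626872 = 124.806129

124.8061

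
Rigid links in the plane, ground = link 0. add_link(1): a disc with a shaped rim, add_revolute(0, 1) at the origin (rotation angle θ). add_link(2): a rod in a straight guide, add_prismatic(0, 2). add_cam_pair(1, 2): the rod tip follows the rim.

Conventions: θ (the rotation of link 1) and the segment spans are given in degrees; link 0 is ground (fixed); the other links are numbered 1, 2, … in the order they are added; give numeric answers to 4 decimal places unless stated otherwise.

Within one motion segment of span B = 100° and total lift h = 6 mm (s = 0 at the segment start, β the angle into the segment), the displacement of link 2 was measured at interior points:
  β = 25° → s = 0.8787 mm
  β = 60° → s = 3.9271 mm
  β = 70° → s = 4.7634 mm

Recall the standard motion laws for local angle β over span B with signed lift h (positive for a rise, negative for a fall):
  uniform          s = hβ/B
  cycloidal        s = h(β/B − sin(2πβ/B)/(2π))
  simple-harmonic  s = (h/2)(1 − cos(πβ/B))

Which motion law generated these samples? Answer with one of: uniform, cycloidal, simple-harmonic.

candidates at β/B = r: uniform s = h·r (linear in β); cycloidal s = h·(r − sin(2πr)/(2π)); simple-harmonic s = (h/2)(1 − cos(πr))
β=25°: printed 0.8787 | uniform 1.5000, cycloidal 0.5451, simple-harmonic 0.8787
β=60°: printed 3.9271 | uniform 3.6000, cycloidal 4.1613, simple-harmonic 3.9271
β=70°: printed 4.7634 | uniform 4.2000, cycloidal 5.1082, simple-harmonic 4.7634
only one law matches every sample → simple-harmonic

simple-harmonic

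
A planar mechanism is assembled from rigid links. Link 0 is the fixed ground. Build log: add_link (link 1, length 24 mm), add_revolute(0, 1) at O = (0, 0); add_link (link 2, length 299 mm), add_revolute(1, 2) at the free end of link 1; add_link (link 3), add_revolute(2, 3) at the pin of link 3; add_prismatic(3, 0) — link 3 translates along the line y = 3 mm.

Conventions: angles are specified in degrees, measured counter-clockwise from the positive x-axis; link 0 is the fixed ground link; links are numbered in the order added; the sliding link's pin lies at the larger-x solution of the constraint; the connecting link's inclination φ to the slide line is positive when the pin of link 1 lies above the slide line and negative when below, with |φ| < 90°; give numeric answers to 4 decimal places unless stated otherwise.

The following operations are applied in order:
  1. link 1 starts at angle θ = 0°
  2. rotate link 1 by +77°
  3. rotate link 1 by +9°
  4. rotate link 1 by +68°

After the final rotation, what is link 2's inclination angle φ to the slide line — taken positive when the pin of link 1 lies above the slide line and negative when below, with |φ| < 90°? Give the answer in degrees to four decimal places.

geometry: r = 24 mm, L = 299 mm, e = 3 mm; θ starts at 0°
rotate link 1 by +77°: θ ← 0° +77° = 77°
rotate link 1 by +9°: θ ← 77° +9° = 86°
rotate link 1 by +68°: θ ← 86° +68° = 154°
h = r sin θ − e = 10.520908 − 3 = 7.520908
sin φ = h / L = 7.520908 / 299 = 0.02515354
φ = arcsin(0.02515354) = 1.441344°

1.4413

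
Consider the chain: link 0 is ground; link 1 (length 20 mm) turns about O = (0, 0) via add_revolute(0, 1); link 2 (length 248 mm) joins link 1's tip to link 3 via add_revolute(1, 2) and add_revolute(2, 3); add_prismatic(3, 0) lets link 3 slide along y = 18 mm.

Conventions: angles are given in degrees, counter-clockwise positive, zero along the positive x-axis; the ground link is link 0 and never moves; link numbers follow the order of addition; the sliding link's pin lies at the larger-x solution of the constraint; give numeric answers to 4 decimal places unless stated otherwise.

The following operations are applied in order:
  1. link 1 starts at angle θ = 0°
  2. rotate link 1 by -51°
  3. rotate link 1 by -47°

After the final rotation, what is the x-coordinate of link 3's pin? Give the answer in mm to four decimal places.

geometry: r = 20 mm, L = 248 mm, e = 18 mm; θ starts at 0°
rotate link 1 by -51°: θ ← 0° -51° = -51°
rotate link 1 by -47°: θ ← -51° -47° = -98°
crank pin P = (r cos θ, r sin θ) = (-2.783462, -19.805361)
h = r sin θ − e = -19.805361 − 18 = -37.805361
x = r cos θ + √(L² − h²) = -2.783462 + 245.101519 = 242.318057

242.3181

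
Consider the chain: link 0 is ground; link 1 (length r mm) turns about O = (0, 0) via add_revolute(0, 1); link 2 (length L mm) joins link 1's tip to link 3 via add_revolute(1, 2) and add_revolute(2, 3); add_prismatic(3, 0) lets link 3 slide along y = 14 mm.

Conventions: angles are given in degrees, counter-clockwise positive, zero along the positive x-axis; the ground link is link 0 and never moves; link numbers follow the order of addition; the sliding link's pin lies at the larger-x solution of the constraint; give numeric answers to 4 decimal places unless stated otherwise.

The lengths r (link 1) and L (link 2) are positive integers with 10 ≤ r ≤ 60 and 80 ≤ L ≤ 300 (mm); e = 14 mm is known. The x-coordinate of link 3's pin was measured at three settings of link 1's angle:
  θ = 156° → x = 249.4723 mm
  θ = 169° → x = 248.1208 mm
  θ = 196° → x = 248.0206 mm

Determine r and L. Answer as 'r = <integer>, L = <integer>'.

constraint per measurement: (x − r cos θ)² + (r sin θ − e)² = L²
subtracting the θ₁ and θ₂ equations cancels the r² and L² terms:
r = (x₁² − x₂²) / (2[(x₁cos θ₁ + e sin θ₁) − (x₂cos θ₂ + e sin θ₂)]) = 17.9997 → r = 18
L² = (x₁ − r cos θ₁)² + (r sin θ₁ − e)² = 70755.9875 → L = 266.0000 → L = 266
check at θ₃=196°: x = 248.0206 (printed 248.0206) ✓

r = 18, L = 266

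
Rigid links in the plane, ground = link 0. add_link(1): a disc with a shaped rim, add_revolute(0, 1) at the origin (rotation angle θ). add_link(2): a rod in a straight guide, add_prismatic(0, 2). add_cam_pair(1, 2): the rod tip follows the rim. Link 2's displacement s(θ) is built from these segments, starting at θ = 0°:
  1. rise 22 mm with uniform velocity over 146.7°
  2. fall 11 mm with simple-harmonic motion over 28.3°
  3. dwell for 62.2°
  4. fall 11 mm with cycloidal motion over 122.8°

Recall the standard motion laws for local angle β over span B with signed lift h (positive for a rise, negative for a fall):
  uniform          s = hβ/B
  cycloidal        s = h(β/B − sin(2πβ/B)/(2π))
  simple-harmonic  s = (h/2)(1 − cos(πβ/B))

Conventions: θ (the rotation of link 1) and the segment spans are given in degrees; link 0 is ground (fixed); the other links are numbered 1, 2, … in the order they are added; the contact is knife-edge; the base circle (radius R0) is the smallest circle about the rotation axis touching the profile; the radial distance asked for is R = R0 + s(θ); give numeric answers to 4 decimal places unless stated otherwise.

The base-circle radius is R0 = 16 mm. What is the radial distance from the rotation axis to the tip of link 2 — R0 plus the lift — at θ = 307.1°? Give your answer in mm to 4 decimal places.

segment 1 (0° to 146.7°, uniform, h = 22) is passed completely: s = 0.0000 + (22) = 22.0000
segment 2 (146.7° to 175°, simple-harmonic, h = -11) is passed completely: s = 22.0000 + (-11) = 11.0000
segment 3 (175° to 237.2°, dwell): s unchanged at 11.0000
θ = 307.1° falls in segment 4 (237.2° to 360°, cycloidal, h = -11): β = 307.1 − 237.2 = 69.9°, B = 122.8°; Δs = -11·(0.5692 − sin(2π·0.5692)/(2π)) = -6.9990; s = 11.0000 − 6.9990 = 4.0010
R = R0 + s = 16 + 4.0010 = 20.0010

20.0010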